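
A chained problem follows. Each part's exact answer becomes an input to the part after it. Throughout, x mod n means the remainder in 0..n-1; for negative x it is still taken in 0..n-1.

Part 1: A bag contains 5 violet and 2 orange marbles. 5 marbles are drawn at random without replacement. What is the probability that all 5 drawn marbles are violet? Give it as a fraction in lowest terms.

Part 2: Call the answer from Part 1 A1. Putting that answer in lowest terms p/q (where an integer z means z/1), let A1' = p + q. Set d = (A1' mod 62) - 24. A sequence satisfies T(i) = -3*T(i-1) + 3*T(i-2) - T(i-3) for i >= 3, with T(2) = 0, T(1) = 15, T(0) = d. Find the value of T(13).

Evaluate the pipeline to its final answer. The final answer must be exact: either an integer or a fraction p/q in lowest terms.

Part 1: total draws C(7,5) = 21; favorable C(5,5) = 1; P = 1/21; answer 1/21
Part 2: A1 = 1/21; threaded value p + q = 22; d = -2; T(3) = -3*(0) + 3*(15) - 1*(-2) = 47; iterating: T(3)=47, T(4)=-156, T(5)=609, T(6)=-2342, T(7)=9009, T(8)=-34662, T(9)=133355, T(10)=-513060, T(11)=1973907, T(12)=-7594256, T(13)=29217549; answer 29217549

29217549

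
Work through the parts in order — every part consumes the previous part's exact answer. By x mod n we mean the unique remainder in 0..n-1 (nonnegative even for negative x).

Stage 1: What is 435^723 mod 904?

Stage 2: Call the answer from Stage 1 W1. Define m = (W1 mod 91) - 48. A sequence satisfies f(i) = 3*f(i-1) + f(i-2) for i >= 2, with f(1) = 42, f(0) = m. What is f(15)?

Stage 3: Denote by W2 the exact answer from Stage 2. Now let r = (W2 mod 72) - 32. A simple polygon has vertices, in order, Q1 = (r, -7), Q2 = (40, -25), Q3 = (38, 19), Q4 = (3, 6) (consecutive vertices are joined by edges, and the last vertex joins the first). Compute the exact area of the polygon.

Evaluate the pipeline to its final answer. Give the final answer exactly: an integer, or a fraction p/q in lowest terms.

1008

Stage 1: squarings mod 904: 435^1=435, 435^2=289, 435^4=353, 435^8=761, 435^16=561, 435^32=129, 435^64=369, 435^128=561, 435^256=129, 435^512=369; 435^723 = 435^1 * 435^2 * 435^16 * 435^64 * 435^128 * 435^512 = 179 (mod 904); answer 179
Stage 2: W1 = 179; m = 40; f(2) = 3*(42) + 1*(40) = 166; iterating: f(2)=166, f(3)=540, f(4)=1786, f(5)=5898, f(6)=19480, f(7)=64338, f(8)=212494, f(9)=701820, f(10)=2317954, f(11)=7655682, f(12)=25285000, f(13)=83510682, f(14)=275817046, f(15)=910961820; answer 910961820
Stage 3: W2 = 910961820; r = 4; cross terms: (4*-25 - 40*-7)=180, (40*19 - 38*-25)=1710, (38*6 - 3*19)=171, (3*-7 - 4*6)=-45; twice the area = |2016| = 2016; area = 1008; answer 1008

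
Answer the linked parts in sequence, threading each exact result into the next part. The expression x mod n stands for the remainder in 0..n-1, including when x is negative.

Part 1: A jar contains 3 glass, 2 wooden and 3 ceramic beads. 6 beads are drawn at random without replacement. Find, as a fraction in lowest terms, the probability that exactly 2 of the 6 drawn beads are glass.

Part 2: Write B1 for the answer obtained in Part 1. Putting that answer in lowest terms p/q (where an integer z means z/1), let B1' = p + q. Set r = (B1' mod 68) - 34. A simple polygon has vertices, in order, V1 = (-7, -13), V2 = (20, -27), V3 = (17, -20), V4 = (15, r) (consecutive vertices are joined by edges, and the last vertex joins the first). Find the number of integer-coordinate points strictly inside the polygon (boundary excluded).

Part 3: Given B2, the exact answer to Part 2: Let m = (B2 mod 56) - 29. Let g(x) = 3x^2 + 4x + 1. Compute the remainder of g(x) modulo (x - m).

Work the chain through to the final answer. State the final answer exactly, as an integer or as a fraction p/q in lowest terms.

Part 1: total draws C(8,6) = 28; favorable C(3,2)*C(5,4) = 15; P = 15/28; answer 15/28
Part 2: B1 = 15/28; threaded value p + q = 43; r = 9; cross terms: (-7*-27 - 20*-13)=449, (20*-20 - 17*-27)=59, (17*9 - 15*-20)=453, (15*-13 - -7*9)=-132; twice the area = |829| = 829; area = 829/2; boundary points = 1 + 1 + 1 + 22 = 25; strictly interior points = area - boundary/2 + 1 = 403; answer 403
Part 3: B2 = 403; m = -18; remainder = value at the root: 3*(-18)^2 + 4*(-18)^1 + 1 = (972) + (-72) + (1) = 901; answer 901

901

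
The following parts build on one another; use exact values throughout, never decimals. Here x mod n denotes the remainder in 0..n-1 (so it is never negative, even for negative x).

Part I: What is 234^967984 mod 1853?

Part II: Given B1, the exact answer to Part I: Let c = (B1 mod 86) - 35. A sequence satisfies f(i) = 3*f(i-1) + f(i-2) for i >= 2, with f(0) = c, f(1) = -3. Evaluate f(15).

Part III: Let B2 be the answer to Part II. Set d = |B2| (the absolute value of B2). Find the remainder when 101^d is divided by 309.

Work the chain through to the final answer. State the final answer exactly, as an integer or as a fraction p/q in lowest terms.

Part I: squarings mod 1853: 234^1=234, 234^2=1019, 234^4=681, 234^8=511, 234^16=1701, 234^32=868, 234^64=1106, 234^128=256, 234^256=681, 234^512=511, 234^1024=1701, 234^2048=868, 234^4096=1106, 234^8192=256, 234^16384=681, 234^32768=511, 234^65536=1701, 234^131072=868, 234^262144=1106, 234^524288=256; 234^967984 = 234^16 * 234^32 * 234^256 * 234^1024 * 234^16384 * 234^32768 * 234^131072 * 234^262144 * 234^524288 = 1701 (mod 1853); answer 1701
Part II: B1 = 1701; c = 32; f(2) = 3*(-3) + 1*(32) = 23; iterating: f(2)=23, f(3)=66, f(4)=221, f(5)=729, f(6)=2408, f(7)=7953, f(8)=26267, f(9)=86754, f(10)=286529, f(11)=946341, f(12)=3125552, f(13)=10322997, f(14)=34094543, f(15)=112606626; answer 112606626
Part III: B2 = 112606626; d = 112606626; squarings mod 309: 101^1=101, 101^2=4, 101^4=16, 101^8=256, 101^16=28, 101^32=166, 101^64=55, 101^128=244, 101^256=208, 101^512=4, 101^1024=16, 101^2048=256, 101^4096=28, 101^8192=166, 101^16384=55, 101^32768=244, 101^65536=208, 101^131072=4, 101^262144=16, 101^524288=256, 101^1048576=28, 101^2097152=166, 101^4194304=55, 101^8388608=244, 101^16777216=208, 101^33554432=4, 101^67108864=16; 101^112606626 = 101^2 * 101^32 * 101^128 * 101^256 * 101^1024 * 101^2048 * 101^4096 * 101^8192 * 101^131072 * 101^262144 * 101^1048576 * 101^2097152 * 101^8388608 * 101^33554432 * 101^67108864 = 214 (mod 309); answer 214

214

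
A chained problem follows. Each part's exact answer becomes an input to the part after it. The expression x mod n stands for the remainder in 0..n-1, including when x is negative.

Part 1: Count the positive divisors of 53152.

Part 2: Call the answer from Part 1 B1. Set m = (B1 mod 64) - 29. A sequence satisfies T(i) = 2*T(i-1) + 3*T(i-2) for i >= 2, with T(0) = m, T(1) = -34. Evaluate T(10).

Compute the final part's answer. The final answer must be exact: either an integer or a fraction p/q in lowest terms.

-575723

Part 1: 53152 = 2^5 * 11 * 151; number of divisors = (5+1) * (1+1) * (1+1) = 24; answer 24
Part 2: B1 = 24; m = -5; T(2) = 2*(-34) + 3*(-5) = -83; iterating: T(2)=-83, T(3)=-268, T(4)=-785, T(5)=-2374, T(6)=-7103, T(7)=-21328, T(8)=-63965, T(9)=-191914, T(10)=-575723; answer -575723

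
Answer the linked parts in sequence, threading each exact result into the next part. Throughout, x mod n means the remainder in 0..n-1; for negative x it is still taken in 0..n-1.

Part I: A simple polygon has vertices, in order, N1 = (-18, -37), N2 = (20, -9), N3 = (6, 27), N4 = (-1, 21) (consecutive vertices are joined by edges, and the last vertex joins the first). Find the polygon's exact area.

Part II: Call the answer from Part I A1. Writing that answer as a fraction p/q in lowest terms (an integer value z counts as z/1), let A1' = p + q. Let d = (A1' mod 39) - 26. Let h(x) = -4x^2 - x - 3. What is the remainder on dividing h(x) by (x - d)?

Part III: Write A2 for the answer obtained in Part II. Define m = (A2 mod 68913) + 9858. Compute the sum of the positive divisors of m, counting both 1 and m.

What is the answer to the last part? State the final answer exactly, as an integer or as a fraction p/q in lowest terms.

113516

Part I: cross terms: (-18*-9 - 20*-37)=902, (20*27 - 6*-9)=594, (6*21 - -1*27)=153, (-1*-37 - -18*21)=415; twice the area = |2064| = 2064; area = 1032; answer 1032
Part II: A1 = 1032; threaded value p + q = 1033; d = -7; remainder = value at the root: -4*(-7)^2 - 1*(-7)^1 - 3 = (-196) + (7) + (-3) = -192; answer -192
Part III: A2 = -192; m = 78579; 78579 = 3^2 * 8731; sigma = (1 + 3 + 9) * (1 + 8731) = 13 * 8732 = 113516; answer 113516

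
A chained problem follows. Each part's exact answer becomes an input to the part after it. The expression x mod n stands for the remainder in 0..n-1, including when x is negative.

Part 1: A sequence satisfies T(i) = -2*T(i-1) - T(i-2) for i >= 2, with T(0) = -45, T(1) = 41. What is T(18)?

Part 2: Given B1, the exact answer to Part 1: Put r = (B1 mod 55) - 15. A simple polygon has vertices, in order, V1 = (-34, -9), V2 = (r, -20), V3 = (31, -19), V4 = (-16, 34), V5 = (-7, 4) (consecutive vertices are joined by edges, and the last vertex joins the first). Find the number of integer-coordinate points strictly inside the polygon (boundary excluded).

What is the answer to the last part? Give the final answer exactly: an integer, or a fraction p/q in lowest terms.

1149

Part 1: T(2) = -2*(41) - 1*(-45) = -37; iterating: T(2)=-37, T(3)=33, T(4)=-29, T(5)=25, T(6)=-21, T(7)=17, T(8)=-13, T(9)=9, T(10)=-5, T(11)=1, T(12)=3, T(13)=-7, T(14)=11, T(15)=-15, T(16)=19, T(17)=-23, T(18)=27; answer 27
Part 2: B1 = 27; r = 12; cross terms: (-34*-20 - 12*-9)=788, (12*-19 - 31*-20)=392, (31*34 - -16*-19)=750, (-16*4 - -7*34)=174, (-7*-9 - -34*4)=199; twice the area = |2303| = 2303; area = 2303/2; boundary points = 1 + 1 + 1 + 3 + 1 = 7; strictly interior points = area - boundary/2 + 1 = 1149; answer 1149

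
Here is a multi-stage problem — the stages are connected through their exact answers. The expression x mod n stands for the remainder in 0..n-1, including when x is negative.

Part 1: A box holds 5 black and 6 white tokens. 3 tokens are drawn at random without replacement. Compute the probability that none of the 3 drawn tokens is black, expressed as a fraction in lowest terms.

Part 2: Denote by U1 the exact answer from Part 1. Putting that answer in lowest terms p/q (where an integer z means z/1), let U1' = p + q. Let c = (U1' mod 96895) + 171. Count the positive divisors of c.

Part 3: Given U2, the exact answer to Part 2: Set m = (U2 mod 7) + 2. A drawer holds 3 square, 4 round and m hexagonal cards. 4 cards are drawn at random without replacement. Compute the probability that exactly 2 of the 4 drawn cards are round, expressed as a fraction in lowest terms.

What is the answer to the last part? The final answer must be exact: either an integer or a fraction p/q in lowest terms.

Part 1: total draws C(11,3) = 165; favorable C(6,3) = 20; P = 4/33; answer 4/33
Part 2: U1 = 4/33; threaded value p + q = 37; c = 208; 208 = 2^4 * 13; number of divisors = (4+1) * (1+1) = 10; answer 10
Part 3: U2 = 10; m = 5; total draws C(12,4) = 495; favorable C(4,2)*C(8,2) = 168; P = 56/165; answer 56/165

56/165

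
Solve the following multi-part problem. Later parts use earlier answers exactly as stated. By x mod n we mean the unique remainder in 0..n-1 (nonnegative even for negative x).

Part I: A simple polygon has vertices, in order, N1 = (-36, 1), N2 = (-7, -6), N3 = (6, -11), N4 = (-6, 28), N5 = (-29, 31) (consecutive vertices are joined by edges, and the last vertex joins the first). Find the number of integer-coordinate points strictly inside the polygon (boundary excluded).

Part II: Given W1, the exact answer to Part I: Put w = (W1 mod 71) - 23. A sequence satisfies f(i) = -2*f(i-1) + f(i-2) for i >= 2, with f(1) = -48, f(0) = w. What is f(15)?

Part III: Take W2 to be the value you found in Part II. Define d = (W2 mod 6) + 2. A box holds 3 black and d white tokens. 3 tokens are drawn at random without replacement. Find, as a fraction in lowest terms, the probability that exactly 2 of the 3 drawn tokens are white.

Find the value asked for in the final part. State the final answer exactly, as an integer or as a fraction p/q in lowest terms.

3/10

Part I: cross terms: (-36*-6 - -7*1)=223, (-7*-11 - 6*-6)=113, (6*28 - -6*-11)=102, (-6*31 - -29*28)=626, (-29*1 - -36*31)=1087; twice the area = |2151| = 2151; area = 2151/2; boundary points = 1 + 1 + 3 + 1 + 1 = 7; strictly interior points = area - boundary/2 + 1 = 1073; answer 1073
Part II: W1 = 1073; w = -15; f(2) = -2*(-48) + 1*(-15) = 81; iterating: f(2)=81, f(3)=-210, f(4)=501, f(5)=-1212, f(6)=2925, f(7)=-7062, f(8)=17049, f(9)=-41160, f(10)=99369, f(11)=-239898, f(12)=579165, f(13)=-1398228, f(14)=3375621, f(15)=-8149470; answer -8149470
Part III: W2 = -8149470; d = 2; total draws C(5,3) = 10; favorable C(2,2)*C(3,1) = 3; P = 3/10; answer 3/10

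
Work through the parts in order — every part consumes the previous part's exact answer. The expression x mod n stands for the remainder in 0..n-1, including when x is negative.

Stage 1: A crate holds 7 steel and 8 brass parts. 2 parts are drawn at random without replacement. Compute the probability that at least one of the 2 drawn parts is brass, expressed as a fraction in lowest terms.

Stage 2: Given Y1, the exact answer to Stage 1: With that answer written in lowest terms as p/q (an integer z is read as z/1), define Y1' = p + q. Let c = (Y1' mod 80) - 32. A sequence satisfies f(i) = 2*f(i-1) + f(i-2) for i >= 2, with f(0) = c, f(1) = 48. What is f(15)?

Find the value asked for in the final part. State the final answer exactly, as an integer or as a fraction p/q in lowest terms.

Stage 1: total draws C(15,2) = 105; complement C(7,2) = 21; favorable 105 - 21 = 84; P = 4/5; answer 4/5
Stage 2: Y1 = 4/5; threaded value p + q = 9; c = -23; f(2) = 2*(48) + 1*(-23) = 73; iterating: f(2)=73, f(3)=194, f(4)=461, f(5)=1116, f(6)=2693, f(7)=6502, f(8)=15697, f(9)=37896, f(10)=91489, f(11)=220874, f(12)=533237, f(13)=1287348, f(14)=3107933, f(15)=7503214; answer 7503214

7503214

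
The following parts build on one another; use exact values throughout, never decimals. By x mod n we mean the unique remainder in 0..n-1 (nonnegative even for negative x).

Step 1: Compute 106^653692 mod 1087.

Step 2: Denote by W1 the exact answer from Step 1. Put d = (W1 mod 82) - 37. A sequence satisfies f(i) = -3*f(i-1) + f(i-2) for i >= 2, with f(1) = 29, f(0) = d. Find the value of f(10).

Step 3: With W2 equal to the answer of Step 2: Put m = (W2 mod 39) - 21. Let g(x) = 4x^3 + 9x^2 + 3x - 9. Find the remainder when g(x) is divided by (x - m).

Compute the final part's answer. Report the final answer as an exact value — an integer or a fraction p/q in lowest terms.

6437

Step 1: squarings mod 1087: 106^1=106, 106^2=366, 106^4=255, 106^8=892, 106^16=1067, 106^32=400, 106^64=211, 106^128=1041, 106^256=1029, 106^512=103, 106^1024=826, 106^2048=727, 106^4096=247, 106^8192=137, 106^16384=290, 106^32768=401, 106^65536=1012, 106^131072=190, 106^262144=229, 106^524288=265; 106^653692 = 106^4 * 106^8 * 106^16 * 106^32 * 106^64 * 106^256 * 106^2048 * 106^4096 * 106^8192 * 106^16384 * 106^32768 * 106^65536 * 106^524288 = 552 (mod 1087); answer 552
Step 2: W1 = 552; d = 23; f(2) = -3*(29) + 1*(23) = -64; iterating: f(2)=-64, f(3)=221, f(4)=-727, f(5)=2402, f(6)=-7933, f(7)=26201, f(8)=-86536, f(9)=285809, f(10)=-943963; answer -943963
Step 3: W2 = -943963; m = 11; remainder = value at the root: 4*(11)^3 + 9*(11)^2 + 3*(11)^1 - 9 = (5324) + (1089) + (33) + (-9) = 6437; answer 6437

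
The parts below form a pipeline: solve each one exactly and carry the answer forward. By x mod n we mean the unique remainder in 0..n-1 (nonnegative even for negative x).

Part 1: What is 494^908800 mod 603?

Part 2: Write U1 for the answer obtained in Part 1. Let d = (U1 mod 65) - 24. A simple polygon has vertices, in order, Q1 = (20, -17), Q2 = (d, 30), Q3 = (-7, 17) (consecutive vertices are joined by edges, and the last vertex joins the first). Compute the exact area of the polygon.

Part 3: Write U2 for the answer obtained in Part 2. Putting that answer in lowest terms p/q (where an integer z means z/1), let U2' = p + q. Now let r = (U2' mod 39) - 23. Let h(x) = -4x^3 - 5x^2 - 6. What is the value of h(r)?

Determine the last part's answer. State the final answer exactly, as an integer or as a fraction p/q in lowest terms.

Part 1: squarings mod 603: 494^1=494, 494^2=424, 494^4=82, 494^8=91, 494^16=442, 494^32=595, 494^64=64, 494^128=478, 494^256=550, 494^512=397, 494^1024=226, 494^2048=424, 494^4096=82, 494^8192=91, 494^16384=442, 494^32768=595, 494^65536=64, 494^131072=478, 494^262144=550, 494^524288=397; 494^908800 = 494^512 * 494^1024 * 494^2048 * 494^4096 * 494^16384 * 494^32768 * 494^65536 * 494^262144 * 494^524288 = 424 (mod 603); answer 424
Part 2: U1 = 424; d = 10; cross terms: (20*30 - 10*-17)=770, (10*17 - -7*30)=380, (-7*-17 - 20*17)=-221; twice the area = |929| = 929; area = 929/2; answer 929/2
Part 3: U2 = 929/2; threaded value p + q = 931; r = 11; -4*(11)^3 - 5*(11)^2 - 6 = (-5324) + (-605) + (-6) = -5935; answer -5935

-5935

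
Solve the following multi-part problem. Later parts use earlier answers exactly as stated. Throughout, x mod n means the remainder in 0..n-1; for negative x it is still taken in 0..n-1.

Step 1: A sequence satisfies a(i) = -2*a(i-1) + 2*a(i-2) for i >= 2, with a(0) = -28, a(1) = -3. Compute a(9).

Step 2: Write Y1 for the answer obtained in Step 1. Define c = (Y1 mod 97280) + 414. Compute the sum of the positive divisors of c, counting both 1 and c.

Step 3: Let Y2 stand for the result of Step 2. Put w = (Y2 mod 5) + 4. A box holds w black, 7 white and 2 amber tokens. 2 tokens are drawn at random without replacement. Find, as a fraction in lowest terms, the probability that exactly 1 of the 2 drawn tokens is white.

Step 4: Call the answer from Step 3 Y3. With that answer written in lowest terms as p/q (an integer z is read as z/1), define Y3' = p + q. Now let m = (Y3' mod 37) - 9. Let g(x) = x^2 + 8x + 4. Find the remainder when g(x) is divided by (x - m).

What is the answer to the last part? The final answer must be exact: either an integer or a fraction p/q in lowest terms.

Step 1: a(2) = -2*(-3) + 2*(-28) = -50; iterating: a(2)=-50, a(3)=94, a(4)=-288, a(5)=764, a(6)=-2104, a(7)=5736, a(8)=-15680, a(9)=42832; answer 42832
Step 2: Y1 = 42832; c = 43246; 43246 = 2 * 7 * 3089; sigma = (1 + 2) * (1 + 7) * (1 + 3089) = 3 * 8 * 3090 = 74160; answer 74160
Step 3: Y2 = 74160; w = 4; total draws C(13,2) = 78; favorable C(7,1)*C(6,1) = 42; P = 7/13; answer 7/13
Step 4: Y3 = 7/13; threaded value p + q = 20; m = 11; remainder = value at the root: 1*(11)^2 + 8*(11)^1 + 4 = (121) + (88) + (4) = 213; answer 213

213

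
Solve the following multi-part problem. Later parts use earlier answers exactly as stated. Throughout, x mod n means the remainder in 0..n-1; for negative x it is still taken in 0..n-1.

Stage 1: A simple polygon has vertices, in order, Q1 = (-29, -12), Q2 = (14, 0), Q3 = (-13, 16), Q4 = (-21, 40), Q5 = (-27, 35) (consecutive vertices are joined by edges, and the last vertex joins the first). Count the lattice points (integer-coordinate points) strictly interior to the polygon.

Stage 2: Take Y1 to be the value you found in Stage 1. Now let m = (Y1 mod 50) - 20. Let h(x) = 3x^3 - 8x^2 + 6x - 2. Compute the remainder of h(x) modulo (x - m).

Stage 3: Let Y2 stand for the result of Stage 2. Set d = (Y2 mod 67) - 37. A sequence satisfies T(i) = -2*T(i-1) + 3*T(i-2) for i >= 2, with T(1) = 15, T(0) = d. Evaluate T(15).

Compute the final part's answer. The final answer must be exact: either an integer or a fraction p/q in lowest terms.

Stage 1: cross terms: (-29*0 - 14*-12)=168, (14*16 - -13*0)=224, (-13*40 - -21*16)=-184, (-21*35 - -27*40)=345, (-27*-12 - -29*35)=1339; twice the area = |1892| = 1892; area = 946; boundary points = 1 + 1 + 8 + 1 + 1 = 12; strictly interior points = area - boundary/2 + 1 = 941; answer 941
Stage 2: Y1 = 941; m = 21; remainder = value at the root: 3*(21)^3 - 8*(21)^2 + 6*(21)^1 - 2 = (27783) + (-3528) + (126) + (-2) = 24379; answer 24379
Stage 3: Y2 = 24379; d = 21; T(2) = -2*(15) + 3*(21) = 33; iterating: T(2)=33, T(3)=-21, T(4)=141, T(5)=-345, T(6)=1113, T(7)=-3261, T(8)=9861, T(9)=-29505, T(10)=88593, T(11)=-265701, T(12)=797181, T(13)=-2391465, T(14)=7174473, T(15)=-21523341; answer -21523341

-21523341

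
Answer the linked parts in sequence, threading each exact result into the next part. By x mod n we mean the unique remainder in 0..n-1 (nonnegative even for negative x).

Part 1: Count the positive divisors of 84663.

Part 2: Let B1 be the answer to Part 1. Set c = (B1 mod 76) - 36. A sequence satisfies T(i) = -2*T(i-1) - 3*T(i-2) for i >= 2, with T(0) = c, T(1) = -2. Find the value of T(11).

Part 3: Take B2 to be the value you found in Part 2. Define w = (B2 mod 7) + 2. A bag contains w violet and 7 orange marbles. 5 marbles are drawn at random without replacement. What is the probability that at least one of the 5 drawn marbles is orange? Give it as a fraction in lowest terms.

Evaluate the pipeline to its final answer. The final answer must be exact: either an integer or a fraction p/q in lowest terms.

Part 1: 84663 = 3^2 * 23 * 409; number of divisors = (2+1) * (1+1) * (1+1) = 12; answer 12
Part 2: B1 = 12; c = -24; T(2) = -2*(-2) - 3*(-24) = 76; iterating: T(2)=76, T(3)=-146, T(4)=64, T(5)=310, T(6)=-812, T(7)=694, T(8)=1048, T(9)=-4178, T(10)=5212, T(11)=2110; answer 2110
Part 3: B2 = 2110; w = 5; total draws C(12,5) = 792; complement C(5,5) = 1; favorable 792 - 1 = 791; P = 791/792; answer 791/792

791/792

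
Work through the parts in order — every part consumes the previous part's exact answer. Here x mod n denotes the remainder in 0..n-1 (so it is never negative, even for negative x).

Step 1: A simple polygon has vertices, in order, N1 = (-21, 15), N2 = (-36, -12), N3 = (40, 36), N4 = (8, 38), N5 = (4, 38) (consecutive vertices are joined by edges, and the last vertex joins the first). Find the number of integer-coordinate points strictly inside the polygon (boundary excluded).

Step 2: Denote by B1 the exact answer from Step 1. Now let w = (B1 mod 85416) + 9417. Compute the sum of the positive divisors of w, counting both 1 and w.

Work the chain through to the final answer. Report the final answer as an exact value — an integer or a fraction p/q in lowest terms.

Step 1: cross terms: (-21*-12 - -36*15)=792, (-36*36 - 40*-12)=-816, (40*38 - 8*36)=1232, (8*38 - 4*38)=152, (4*15 - -21*38)=858; twice the area = |2218| = 2218; area = 1109; boundary points = 3 + 4 + 2 + 4 + 1 = 14; strictly interior points = area - boundary/2 + 1 = 1103; answer 1103
Step 2: B1 = 1103; w = 10520; 10520 = 2^3 * 5 * 263; sigma = (1 + 2 + 4 + 8) * (1 + 5) * (1 + 263) = 15 * 6 * 264 = 23760; answer 23760

23760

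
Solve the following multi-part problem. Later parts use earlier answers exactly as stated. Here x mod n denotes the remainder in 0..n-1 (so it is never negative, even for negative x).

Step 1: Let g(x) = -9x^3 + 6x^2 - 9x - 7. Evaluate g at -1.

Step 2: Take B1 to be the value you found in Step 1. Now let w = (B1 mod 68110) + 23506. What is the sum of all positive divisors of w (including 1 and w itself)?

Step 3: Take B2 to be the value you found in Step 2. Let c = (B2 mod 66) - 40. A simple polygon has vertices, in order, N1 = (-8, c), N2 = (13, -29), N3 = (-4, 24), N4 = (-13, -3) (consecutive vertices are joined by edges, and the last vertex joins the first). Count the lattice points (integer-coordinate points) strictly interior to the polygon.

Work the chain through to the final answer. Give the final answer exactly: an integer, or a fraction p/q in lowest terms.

642

Step 1: -9*(-1)^3 + 6*(-1)^2 - 9*(-1)^1 - 7 = (9) + (6) + (9) + (-7) = 17; answer 17
Step 2: B1 = 17; w = 23523; 23523 = 3 * 7841; sigma = (1 + 3) * (1 + 7841) = 4 * 7842 = 31368; answer 31368
Step 3: B2 = 31368; c = -22; cross terms: (-8*-29 - 13*-22)=518, (13*24 - -4*-29)=196, (-4*-3 - -13*24)=324, (-13*-22 - -8*-3)=262; twice the area = |1300| = 1300; area = 650; boundary points = 7 + 1 + 9 + 1 = 18; strictly interior points = area - boundary/2 + 1 = 642; answer 642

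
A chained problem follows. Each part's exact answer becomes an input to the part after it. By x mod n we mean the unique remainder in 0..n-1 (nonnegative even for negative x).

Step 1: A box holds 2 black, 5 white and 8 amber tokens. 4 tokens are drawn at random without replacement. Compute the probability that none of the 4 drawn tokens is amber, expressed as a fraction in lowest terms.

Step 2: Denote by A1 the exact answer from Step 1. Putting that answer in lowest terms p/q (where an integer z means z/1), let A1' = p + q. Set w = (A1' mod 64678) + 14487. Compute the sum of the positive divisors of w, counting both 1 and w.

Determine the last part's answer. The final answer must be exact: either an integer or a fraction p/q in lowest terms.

Step 1: total draws C(15,4) = 1365; favorable C(7,4) = 35; P = 1/39; answer 1/39
Step 2: A1 = 1/39; threaded value p + q = 40; w = 14527; 14527 = 73 * 199; sigma = (1 + 73) * (1 + 199) = 74 * 200 = 14800; answer 14800

14800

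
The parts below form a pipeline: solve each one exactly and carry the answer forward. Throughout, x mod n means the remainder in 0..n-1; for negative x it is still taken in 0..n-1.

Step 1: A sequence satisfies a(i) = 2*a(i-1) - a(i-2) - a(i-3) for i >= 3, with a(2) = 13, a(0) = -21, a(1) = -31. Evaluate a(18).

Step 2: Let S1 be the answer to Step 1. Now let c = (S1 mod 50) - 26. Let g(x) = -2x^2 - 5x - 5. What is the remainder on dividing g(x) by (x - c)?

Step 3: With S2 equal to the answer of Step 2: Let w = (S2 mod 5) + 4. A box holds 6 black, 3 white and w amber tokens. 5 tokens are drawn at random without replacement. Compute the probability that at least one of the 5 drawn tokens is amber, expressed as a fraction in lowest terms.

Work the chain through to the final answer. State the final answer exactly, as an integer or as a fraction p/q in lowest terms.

129/143

Step 1: a(3) = 2*(13) - 1*(-31) - 1*(-21) = 78; iterating: a(3)=78, a(4)=174, a(5)=257, a(6)=262, a(7)=93, a(8)=-333, a(9)=-1021, a(10)=-1802, a(11)=-2250, a(12)=-1677, a(13)=698, a(14)=5323, a(15)=11625, a(16)=17229, a(17)=17510, a(18)=6166; answer 6166
Step 2: S1 = 6166; c = -10; remainder = value at the root: -2*(-10)^2 - 5*(-10)^1 - 5 = (-200) + (50) + (-5) = -155; answer -155
Step 3: S2 = -155; w = 4; total draws C(13,5) = 1287; complement C(9,5) = 126; favorable 1287 - 126 = 1161; P = 129/143; answer 129/143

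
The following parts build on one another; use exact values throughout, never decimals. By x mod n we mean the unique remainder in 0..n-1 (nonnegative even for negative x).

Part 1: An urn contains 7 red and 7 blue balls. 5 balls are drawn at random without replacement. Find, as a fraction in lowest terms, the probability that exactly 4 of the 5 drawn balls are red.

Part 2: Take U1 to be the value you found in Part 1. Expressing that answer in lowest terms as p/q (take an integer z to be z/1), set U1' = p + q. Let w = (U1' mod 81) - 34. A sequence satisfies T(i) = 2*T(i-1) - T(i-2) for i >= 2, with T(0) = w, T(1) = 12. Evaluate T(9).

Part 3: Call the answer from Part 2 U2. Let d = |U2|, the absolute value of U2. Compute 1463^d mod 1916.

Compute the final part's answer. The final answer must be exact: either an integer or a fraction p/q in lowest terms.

Part 1: total draws C(14,5) = 2002; favorable C(7,4)*C(7,1) = 245; P = 35/286; answer 35/286
Part 2: U1 = 35/286; threaded value p + q = 321; w = 44; T(2) = 2*(12) - 1*(44) = -20; iterating: T(2)=-20, T(3)=-52, T(4)=-84, T(5)=-116, T(6)=-148, T(7)=-180, T(8)=-212, T(9)=-244; answer -244
Part 3: U2 = -244; d = 244; squarings mod 1916: 1463^1=1463, 1463^2=197, 1463^4=489, 1463^8=1537, 1463^16=1857, 1463^32=1565, 1463^64=577, 1463^128=1461; 1463^244 = 1463^4 * 1463^16 * 1463^32 * 1463^64 * 1463^128 = 1177 (mod 1916); answer 1177

1177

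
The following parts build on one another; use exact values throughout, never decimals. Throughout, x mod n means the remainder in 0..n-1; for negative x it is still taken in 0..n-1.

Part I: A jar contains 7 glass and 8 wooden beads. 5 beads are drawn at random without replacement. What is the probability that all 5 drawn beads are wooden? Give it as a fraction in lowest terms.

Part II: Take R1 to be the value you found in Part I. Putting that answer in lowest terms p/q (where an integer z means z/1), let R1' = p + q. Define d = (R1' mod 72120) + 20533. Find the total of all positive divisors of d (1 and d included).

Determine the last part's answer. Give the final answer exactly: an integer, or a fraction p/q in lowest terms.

54756

Part I: total draws C(15,5) = 3003; favorable C(8,5) = 56; P = 8/429; answer 8/429
Part II: R1 = 8/429; threaded value p + q = 437; d = 20970; 20970 = 2 * 3^2 * 5 * 233; sigma = (1 + 2) * (1 + 3 + 9) * (1 + 5) * (1 + 233) = 3 * 13 * 6 * 234 = 54756; answer 54756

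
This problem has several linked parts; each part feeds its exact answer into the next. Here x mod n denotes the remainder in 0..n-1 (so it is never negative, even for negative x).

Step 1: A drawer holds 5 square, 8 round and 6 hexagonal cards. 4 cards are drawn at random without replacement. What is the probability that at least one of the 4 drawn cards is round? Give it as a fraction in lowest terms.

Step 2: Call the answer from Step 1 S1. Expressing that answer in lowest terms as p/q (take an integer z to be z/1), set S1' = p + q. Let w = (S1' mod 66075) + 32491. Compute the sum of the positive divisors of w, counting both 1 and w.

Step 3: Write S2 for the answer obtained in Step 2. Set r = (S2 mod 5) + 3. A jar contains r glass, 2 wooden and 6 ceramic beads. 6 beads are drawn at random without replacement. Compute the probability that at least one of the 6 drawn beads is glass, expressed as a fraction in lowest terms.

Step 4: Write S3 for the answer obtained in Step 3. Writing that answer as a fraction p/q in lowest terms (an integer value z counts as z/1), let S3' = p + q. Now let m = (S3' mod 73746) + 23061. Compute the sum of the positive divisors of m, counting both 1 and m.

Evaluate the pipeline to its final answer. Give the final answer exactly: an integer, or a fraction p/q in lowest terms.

53010

Step 1: total draws C(19,4) = 3876; complement C(11,4) = 330; favorable 3876 - 330 = 3546; P = 591/646; answer 591/646
Step 2: S1 = 591/646; threaded value p + q = 1237; w = 33728; 33728 = 2^6 * 17 * 31; sigma = (1 + 2 + 4 + 8 + 16 + 32 + 64) * (1 + 17) * (1 + 31) = 127 * 18 * 32 = 73152; answer 73152
Step 3: S2 = 73152; r = 5; total draws C(13,6) = 1716; complement C(8,6) = 28; favorable 1716 - 28 = 1688; P = 422/429; answer 422/429
Step 4: S3 = 422/429; threaded value p + q = 851; m = 23912; 23912 = 2^3 * 7^2 * 61; sigma = (1 + 2 + 4 + 8) * (1 + 7 + 49) * (1 + 61) = 15 * 57 * 62 = 53010; answer 53010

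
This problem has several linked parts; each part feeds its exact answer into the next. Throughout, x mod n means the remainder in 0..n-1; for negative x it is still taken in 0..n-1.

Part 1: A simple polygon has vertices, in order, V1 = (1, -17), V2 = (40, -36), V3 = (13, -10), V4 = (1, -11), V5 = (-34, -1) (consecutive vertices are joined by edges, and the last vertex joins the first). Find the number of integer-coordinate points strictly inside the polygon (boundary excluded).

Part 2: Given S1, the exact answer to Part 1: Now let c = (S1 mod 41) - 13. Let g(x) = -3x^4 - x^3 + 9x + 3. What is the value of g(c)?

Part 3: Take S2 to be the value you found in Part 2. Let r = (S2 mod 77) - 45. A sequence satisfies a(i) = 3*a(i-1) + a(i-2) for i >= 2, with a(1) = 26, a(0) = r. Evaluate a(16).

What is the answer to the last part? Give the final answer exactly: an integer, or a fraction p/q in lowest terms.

1260476668

Part 1: cross terms: (1*-36 - 40*-17)=644, (40*-10 - 13*-36)=68, (13*-11 - 1*-10)=-133, (1*-1 - -34*-11)=-375, (-34*-17 - 1*-1)=579; twice the area = |783| = 783; area = 783/2; boundary points = 1 + 1 + 1 + 5 + 1 = 9; strictly interior points = area - boundary/2 + 1 = 388; answer 388
Part 2: S1 = 388; c = 6; -3*(6)^4 - 1*(6)^3 + 9*(6)^1 + 3 = (-3888) + (-216) + (54) + (3) = -4047; answer -4047
Part 3: S2 = -4047; r = -11; a(2) = 3*(26) + 1*(-11) = 67; iterating: a(2)=67, a(3)=227, a(4)=748, a(5)=2471, a(6)=8161, a(7)=26954, a(8)=89023, a(9)=294023, a(10)=971092, a(11)=3207299, a(12)=10592989, a(13)=34986266, a(14)=115551787, a(15)=381641627, a(16)=1260476668; answer 1260476668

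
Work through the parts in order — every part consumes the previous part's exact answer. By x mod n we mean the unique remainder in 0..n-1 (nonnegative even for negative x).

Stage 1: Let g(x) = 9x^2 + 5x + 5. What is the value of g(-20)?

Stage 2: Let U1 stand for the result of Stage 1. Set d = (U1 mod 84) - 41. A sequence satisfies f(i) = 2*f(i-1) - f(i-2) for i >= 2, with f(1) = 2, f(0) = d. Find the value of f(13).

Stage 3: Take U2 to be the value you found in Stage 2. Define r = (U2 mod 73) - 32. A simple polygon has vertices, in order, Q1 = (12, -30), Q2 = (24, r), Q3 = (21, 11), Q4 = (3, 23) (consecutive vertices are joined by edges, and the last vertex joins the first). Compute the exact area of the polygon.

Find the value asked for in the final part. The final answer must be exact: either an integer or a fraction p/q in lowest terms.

Stage 1: 9*(-20)^2 + 5*(-20)^1 + 5 = (3600) + (-100) + (5) = 3505; answer 3505
Stage 2: U1 = 3505; d = 20; f(2) = 2*(2) - 1*(20) = -16; iterating: f(2)=-16, f(3)=-34, f(4)=-52, f(5)=-70, f(6)=-88, f(7)=-106, f(8)=-124, f(9)=-142, f(10)=-160, f(11)=-178, f(12)=-196, f(13)=-214; answer -214
Stage 3: U2 = -214; r = -27; cross terms: (12*-27 - 24*-30)=396, (24*11 - 21*-27)=831, (21*23 - 3*11)=450, (3*-30 - 12*23)=-366; twice the area = |1311| = 1311; area = 1311/2; answer 1311/2

1311/2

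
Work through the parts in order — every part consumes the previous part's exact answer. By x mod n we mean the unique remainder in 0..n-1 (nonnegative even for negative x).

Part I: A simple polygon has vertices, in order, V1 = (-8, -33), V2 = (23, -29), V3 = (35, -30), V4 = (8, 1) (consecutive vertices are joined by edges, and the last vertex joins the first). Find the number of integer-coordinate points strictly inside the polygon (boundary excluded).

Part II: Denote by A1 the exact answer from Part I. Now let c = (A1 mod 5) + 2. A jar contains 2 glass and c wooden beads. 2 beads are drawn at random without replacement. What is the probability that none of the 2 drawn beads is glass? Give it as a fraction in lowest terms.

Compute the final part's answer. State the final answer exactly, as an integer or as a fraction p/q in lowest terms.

Part I: cross terms: (-8*-29 - 23*-33)=991, (23*-30 - 35*-29)=325, (35*1 - 8*-30)=275, (8*-33 - -8*1)=-256; twice the area = |1335| = 1335; area = 1335/2; boundary points = 1 + 1 + 1 + 2 = 5; strictly interior points = area - boundary/2 + 1 = 666; answer 666
Part II: A1 = 666; c = 3; total draws C(5,2) = 10; favorable C(3,2) = 3; P = 3/10; answer 3/10

3/10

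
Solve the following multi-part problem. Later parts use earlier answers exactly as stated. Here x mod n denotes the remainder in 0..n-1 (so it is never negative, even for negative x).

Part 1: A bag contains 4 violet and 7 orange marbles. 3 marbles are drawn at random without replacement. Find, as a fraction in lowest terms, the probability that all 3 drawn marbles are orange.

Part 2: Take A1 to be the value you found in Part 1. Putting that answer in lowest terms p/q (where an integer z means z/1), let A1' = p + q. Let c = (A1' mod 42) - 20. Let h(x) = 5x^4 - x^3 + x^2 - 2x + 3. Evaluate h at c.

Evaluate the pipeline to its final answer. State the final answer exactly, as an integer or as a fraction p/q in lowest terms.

Part 1: total draws C(11,3) = 165; favorable C(7,3) = 35; P = 7/33; answer 7/33
Part 2: A1 = 7/33; threaded value p + q = 40; c = 20; 5*(20)^4 - 1*(20)^3 + 1*(20)^2 - 2*(20)^1 + 3 = (800000) + (-8000) + (400) + (-40) + (3) = 792363; answer 792363

792363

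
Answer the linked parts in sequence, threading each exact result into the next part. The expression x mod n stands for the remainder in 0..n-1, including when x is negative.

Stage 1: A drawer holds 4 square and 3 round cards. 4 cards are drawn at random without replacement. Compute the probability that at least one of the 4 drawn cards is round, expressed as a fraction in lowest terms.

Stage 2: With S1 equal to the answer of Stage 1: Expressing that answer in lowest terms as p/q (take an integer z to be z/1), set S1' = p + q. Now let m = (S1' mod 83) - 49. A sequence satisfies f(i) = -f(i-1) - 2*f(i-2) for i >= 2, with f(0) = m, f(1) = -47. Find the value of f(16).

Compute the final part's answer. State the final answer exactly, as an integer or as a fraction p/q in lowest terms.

7931

Stage 1: total draws C(7,4) = 35; complement C(4,4) = 1; favorable 35 - 1 = 34; P = 34/35; answer 34/35
Stage 2: S1 = 34/35; threaded value p + q = 69; m = 20; f(2) = -1*(-47) - 2*(20) = 7; iterating: f(2)=7, f(3)=87, f(4)=-101, f(5)=-73, f(6)=275, f(7)=-129, f(8)=-421, f(9)=679, f(10)=163, f(11)=-1521, f(12)=1195, f(13)=1847, f(14)=-4237, f(15)=543, f(16)=7931; answer 7931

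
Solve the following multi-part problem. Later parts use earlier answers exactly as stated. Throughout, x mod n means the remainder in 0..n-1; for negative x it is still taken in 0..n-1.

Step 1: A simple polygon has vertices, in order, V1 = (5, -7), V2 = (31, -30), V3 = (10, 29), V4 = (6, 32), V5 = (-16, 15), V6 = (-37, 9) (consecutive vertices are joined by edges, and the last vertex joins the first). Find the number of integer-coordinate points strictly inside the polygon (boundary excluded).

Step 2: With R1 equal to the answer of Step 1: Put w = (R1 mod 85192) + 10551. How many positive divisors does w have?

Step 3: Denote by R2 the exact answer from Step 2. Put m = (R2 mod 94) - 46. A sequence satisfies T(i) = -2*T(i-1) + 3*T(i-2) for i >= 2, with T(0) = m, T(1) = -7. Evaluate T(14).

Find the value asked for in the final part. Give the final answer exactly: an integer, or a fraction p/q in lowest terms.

Step 1: cross terms: (5*-30 - 31*-7)=67, (31*29 - 10*-30)=1199, (10*32 - 6*29)=146, (6*15 - -16*32)=602, (-16*9 - -37*15)=411, (-37*-7 - 5*9)=214; twice the area = |2639| = 2639; area = 2639/2; boundary points = 1 + 1 + 1 + 1 + 3 + 2 = 9; strictly interior points = area - boundary/2 + 1 = 1316; answer 1316
Step 2: R1 = 1316; w = 11867; 11867 is prime, so its only divisors are 1 and 11867; count = 2; answer 2
Step 3: R2 = 2; m = -44; T(2) = -2*(-7) + 3*(-44) = -118; iterating: T(2)=-118, T(3)=215, T(4)=-784, T(5)=2213, T(6)=-6778, T(7)=20195, T(8)=-60724, T(9)=182033, T(10)=-546238, T(11)=1638575, T(12)=-4915864, T(13)=14747453, T(14)=-44242498; answer -44242498

-44242498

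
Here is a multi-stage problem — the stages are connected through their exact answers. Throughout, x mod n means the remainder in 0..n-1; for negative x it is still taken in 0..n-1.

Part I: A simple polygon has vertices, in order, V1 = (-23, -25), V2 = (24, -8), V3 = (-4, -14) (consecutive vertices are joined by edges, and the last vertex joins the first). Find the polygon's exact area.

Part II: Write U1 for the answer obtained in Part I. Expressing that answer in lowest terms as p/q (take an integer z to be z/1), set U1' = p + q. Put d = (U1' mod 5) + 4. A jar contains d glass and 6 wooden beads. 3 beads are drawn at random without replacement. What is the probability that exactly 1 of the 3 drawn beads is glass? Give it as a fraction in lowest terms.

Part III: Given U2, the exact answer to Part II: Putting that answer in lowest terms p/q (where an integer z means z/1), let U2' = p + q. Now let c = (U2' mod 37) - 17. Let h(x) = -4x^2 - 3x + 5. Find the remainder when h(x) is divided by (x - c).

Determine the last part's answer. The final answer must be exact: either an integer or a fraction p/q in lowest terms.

Part I: cross terms: (-23*-8 - 24*-25)=784, (24*-14 - -4*-8)=-368, (-4*-25 - -23*-14)=-222; twice the area = |194| = 194; area = 97; answer 97
Part II: U1 = 97; threaded value p + q = 98; d = 7; total draws C(13,3) = 286; favorable C(7,1)*C(6,2) = 105; P = 105/286; answer 105/286
Part III: U2 = 105/286; threaded value p + q = 391; c = 4; remainder = value at the root: -4*(4)^2 - 3*(4)^1 + 5 = (-64) + (-12) + (5) = -71; answer -71

-71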